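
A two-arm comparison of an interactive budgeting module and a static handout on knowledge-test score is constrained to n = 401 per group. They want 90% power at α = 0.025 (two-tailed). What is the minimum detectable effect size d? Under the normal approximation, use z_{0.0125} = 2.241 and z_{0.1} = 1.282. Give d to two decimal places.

d_min ≈ 0.25

For two independent groups of n = 401 each: d_min = (z_{α/2} + z_β)·√(2/n).
z-sum = 2.241 + 1.282 = 3.523.
d_min = 3.523 × √(2/401) = 3.523 × 0.0706 = 0.249.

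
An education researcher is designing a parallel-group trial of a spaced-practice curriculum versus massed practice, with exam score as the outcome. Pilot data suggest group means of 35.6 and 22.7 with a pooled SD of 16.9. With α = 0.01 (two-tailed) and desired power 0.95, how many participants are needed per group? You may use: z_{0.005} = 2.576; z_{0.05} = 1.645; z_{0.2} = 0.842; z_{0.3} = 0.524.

Cohen's d = |M₁ − M₂| / SD_pooled = |35.6 − 22.7| / 16.9 = 12.9 / 16.9 = 0.763.
For two independent groups with equal n: n = 2·((z_{α/2} + z_β) / d)².
z_{α/2} + z_β = 2.576 + 1.645 = 4.221.
n = 2 × (4.221 / 0.763)² = 2 × 5.532² = 2 × 30.60 = 61.2.
Round up to the next whole participant.

n = 62 per group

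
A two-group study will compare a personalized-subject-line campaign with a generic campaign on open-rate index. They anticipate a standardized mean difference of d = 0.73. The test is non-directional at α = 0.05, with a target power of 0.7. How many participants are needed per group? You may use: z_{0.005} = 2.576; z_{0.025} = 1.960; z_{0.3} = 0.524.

For two independent groups with equal n: n = 2·((z_{α/2} + z_β) / d)².
z_{α/2} + z_β = 1.960 + 0.524 = 2.484.
n = 2 × (2.484 / 0.73)² = 2 × 3.403² = 2 × 11.58 = 23.2.
Round up to the next whole participant.

n = 24 per group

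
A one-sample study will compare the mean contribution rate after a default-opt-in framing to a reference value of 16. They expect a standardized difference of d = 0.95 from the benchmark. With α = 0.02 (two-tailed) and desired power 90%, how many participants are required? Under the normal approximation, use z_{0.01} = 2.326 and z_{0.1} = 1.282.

n = 15

For a one-sample test: n = ((z_{α/2} + z_β) / d)².
z_{α/2} + z_β = 2.326 + 1.282 = 3.608.
n = (3.608 / 0.95)² = 3.798² = 14.42.
Round up.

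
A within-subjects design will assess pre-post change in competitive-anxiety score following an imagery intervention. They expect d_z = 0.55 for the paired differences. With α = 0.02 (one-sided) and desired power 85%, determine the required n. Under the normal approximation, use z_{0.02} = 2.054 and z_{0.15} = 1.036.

For a paired (one-sample on differences) test: n = ((z_{α} + z_β) / d)².
z_{α} + z_β = 2.054 + 1.036 = 3.090.
n = (3.090 / 0.55)² = 5.618² = 31.56.
Round up.

n = 32 pairs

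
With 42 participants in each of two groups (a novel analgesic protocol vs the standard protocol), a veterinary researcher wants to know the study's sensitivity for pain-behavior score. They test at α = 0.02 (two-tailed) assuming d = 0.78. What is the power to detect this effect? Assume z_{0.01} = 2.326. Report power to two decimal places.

power ≈ 0.89

For two equal groups, power = Φ(d·√(n/2) − z_{α/2}).
d·√(n/2) = 0.78 × √(42/2) = 0.78 × 4.583 = 3.574.
z_β = 3.574 − 2.326 = 1.248.
Power = Φ(1.248) = 0.894.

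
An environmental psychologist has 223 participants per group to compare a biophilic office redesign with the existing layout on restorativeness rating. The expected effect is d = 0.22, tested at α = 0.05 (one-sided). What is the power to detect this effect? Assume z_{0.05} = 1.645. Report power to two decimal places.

For two equal groups, power = Φ(d·√(n/2) − z_{α}).
d·√(n/2) = 0.22 × √(223/2) = 0.22 × 10.559 = 2.323.
z_β = 2.323 − 1.645 = 0.678.
Power = Φ(0.678) = 0.751.

power ≈ 0.75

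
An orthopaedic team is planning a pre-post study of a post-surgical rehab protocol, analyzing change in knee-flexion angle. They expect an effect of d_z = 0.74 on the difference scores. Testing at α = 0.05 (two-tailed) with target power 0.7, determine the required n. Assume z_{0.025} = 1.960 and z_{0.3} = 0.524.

n = 12 pairs

For a paired (one-sample on differences) test: n = ((z_{α/2} + z_β) / d)².
z_{α/2} + z_β = 1.960 + 0.524 = 2.484.
n = (2.484 / 0.74)² = 3.357² = 11.27.
Round up.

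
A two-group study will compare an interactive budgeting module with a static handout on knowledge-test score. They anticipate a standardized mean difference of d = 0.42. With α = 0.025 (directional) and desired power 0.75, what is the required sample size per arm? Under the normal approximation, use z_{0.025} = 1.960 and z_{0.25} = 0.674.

For two independent groups with equal n: n = 2·((z_{α} + z_β) / d)².
z_{α} + z_β = 1.960 + 0.674 = 2.634.
n = 2 × (2.634 / 0.42)² = 2 × 6.271² = 2 × 39.33 = 78.7.
Round up to the next whole participant.

n = 79 per group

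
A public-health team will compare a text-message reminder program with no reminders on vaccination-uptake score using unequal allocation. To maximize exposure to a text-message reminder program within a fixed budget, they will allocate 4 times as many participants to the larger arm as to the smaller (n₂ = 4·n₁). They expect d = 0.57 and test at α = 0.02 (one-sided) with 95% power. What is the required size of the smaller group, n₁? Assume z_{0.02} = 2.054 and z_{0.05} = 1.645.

With allocation ratio k = n₂/n₁ = 4, Var(x̄₁−x̄₂) = σ²(1/n₁ + 1/(k·n₁)) = σ²·(k+1)/(k·n₁).
So n₁ = (1 + 1/k)·((z_{α} + z_β)/d)² = 1.250 × (3.699/0.57)².
n₁ = 1.250 × 42.11 = 52.6.
Round up: n₁ = 53, giving n₂ = 4 × 53 = 212.

n₁ = 53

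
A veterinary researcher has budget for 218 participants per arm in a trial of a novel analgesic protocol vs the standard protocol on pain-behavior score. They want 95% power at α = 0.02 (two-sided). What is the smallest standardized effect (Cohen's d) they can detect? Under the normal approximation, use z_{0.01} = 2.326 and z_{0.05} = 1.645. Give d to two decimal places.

d_min ≈ 0.38

For two independent groups of n = 218 each: d_min = (z_{α/2} + z_β)·√(2/n).
z-sum = 2.326 + 1.645 = 3.971.
d_min = 3.971 × √(2/218) = 3.971 × 0.0958 = 0.380.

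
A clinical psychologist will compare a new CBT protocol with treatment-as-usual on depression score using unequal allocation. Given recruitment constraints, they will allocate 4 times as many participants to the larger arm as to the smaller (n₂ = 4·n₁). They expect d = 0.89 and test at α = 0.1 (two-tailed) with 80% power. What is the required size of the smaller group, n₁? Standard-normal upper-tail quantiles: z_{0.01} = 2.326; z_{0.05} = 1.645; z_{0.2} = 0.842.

With allocation ratio k = n₂/n₁ = 4, Var(x̄₁−x̄₂) = σ²(1/n₁ + 1/(k·n₁)) = σ²·(k+1)/(k·n₁).
So n₁ = (1 + 1/k)·((z_{α/2} + z_β)/d)² = 1.250 × (2.487/0.89)².
n₁ = 1.250 × 7.81 = 9.8.
Round up: n₁ = 10, giving n₂ = 4 × 10 = 40.

n₁ = 10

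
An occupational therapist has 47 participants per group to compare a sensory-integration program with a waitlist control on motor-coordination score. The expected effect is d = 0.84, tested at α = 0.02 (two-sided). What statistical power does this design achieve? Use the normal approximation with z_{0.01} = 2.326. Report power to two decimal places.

power ≈ 0.96

For two equal groups, power = Φ(d·√(n/2) − z_{α/2}).
d·√(n/2) = 0.84 × √(47/2) = 0.84 × 4.848 = 4.072.
z_β = 4.072 − 2.326 = 1.746.
Power = Φ(1.746) = 0.960.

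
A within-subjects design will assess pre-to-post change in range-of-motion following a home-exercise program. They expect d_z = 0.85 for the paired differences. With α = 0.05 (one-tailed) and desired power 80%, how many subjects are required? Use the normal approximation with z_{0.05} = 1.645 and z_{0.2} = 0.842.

n = 9 pairs

For a paired (one-sample on differences) test: n = ((z_{α} + z_β) / d)².
z_{α} + z_β = 1.645 + 0.842 = 2.487.
n = (2.487 / 0.85)² = 2.926² = 8.56.
Round up.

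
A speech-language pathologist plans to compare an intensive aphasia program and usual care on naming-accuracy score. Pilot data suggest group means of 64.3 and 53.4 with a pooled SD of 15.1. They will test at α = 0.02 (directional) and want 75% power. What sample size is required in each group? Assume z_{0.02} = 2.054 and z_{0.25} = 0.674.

n = 29 per group

Cohen's d = |M₁ − M₂| / SD_pooled = |64.3 − 53.4| / 15.1 = 10.9 / 15.1 = 0.722.
For two independent groups with equal n: n = 2·((z_{α} + z_β) / d)².
z_{α} + z_β = 2.054 + 0.674 = 2.728.
n = 2 × (2.728 / 0.722)² = 2 × 3.778² = 2 × 14.28 = 28.6.
Round up to the next whole participant.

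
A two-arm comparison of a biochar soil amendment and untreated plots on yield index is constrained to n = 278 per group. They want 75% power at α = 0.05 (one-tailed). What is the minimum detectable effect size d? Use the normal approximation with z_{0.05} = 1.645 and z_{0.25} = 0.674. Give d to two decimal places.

For two independent groups of n = 278 each: d_min = (z_{α} + z_β)·√(2/n).
z-sum = 1.645 + 0.674 = 2.319.
d_min = 2.319 × √(2/278) = 2.319 × 0.0848 = 0.197.

d_min ≈ 0.20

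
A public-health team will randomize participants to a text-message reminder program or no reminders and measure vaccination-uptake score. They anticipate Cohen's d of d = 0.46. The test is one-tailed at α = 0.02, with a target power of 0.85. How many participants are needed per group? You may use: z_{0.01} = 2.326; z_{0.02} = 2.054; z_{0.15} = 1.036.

n = 91 per group

For two independent groups with equal n: n = 2·((z_{α} + z_β) / d)².
z_{α} + z_β = 2.054 + 1.036 = 3.090.
n = 2 × (3.090 / 0.46)² = 2 × 6.717² = 2 × 45.12 = 90.2.
Round up to the next whole participant.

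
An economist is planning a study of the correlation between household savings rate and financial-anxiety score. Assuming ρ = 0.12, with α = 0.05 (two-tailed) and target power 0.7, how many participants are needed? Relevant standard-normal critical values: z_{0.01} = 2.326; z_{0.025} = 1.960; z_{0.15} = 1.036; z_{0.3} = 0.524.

Fisher's z: C = ½·ln((1+r)/(1−r)) = ½·ln(1.2727) = 0.1206.
n = ((z_{α/2} + z_β)/C)² + 3.
(1.960 + 0.524) / 0.1206 = 2.484 / 0.1206 = 20.597.
n = 20.597² + 3 = 424.24 + 3 = 427.2.
Round up.

n = 428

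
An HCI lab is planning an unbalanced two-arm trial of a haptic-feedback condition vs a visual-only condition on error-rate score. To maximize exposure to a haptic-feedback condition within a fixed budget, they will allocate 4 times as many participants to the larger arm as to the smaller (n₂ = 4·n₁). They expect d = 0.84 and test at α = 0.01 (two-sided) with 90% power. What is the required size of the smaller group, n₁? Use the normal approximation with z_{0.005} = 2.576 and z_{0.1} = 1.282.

n₁ = 27

With allocation ratio k = n₂/n₁ = 4, Var(x̄₁−x̄₂) = σ²(1/n₁ + 1/(k·n₁)) = σ²·(k+1)/(k·n₁).
So n₁ = (1 + 1/k)·((z_{α/2} + z_β)/d)² = 1.250 × (3.858/0.84)².
n₁ = 1.250 × 21.09 = 26.4.
Round up: n₁ = 27, giving n₂ = 4 × 27 = 108.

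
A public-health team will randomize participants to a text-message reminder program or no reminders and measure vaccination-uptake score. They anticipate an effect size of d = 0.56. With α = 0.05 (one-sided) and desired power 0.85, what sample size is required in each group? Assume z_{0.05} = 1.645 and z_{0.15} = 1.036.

n = 46 per group

For two independent groups with equal n: n = 2·((z_{α} + z_β) / d)².
z_{α} + z_β = 1.645 + 1.036 = 2.681.
n = 2 × (2.681 / 0.56)² = 2 × 4.787² = 2 × 22.92 = 45.8.
Round up to the next whole participant.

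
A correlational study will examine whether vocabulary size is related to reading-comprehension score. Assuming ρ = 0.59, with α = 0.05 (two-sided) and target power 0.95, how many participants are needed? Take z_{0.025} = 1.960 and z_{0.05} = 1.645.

n = 32

Fisher's z: C = ½·ln((1+r)/(1−r)) = ½·ln(3.8780) = 0.6777.
n = ((z_{α/2} + z_β)/C)² + 3.
(1.960 + 1.645) / 0.6777 = 3.605 / 0.6777 = 5.319.
n = 5.319² + 3 = 28.30 + 3 = 31.3.
Round up.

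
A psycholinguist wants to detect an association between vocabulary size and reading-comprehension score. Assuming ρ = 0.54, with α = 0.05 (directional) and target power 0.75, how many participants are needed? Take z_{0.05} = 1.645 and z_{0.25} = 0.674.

n = 18

Fisher's z: C = ½·ln((1+r)/(1−r)) = ½·ln(3.3478) = 0.6042.
n = ((z_{α} + z_β)/C)² + 3.
(1.645 + 0.674) / 0.6042 = 2.319 / 0.6042 = 3.838.
n = 3.838² + 3 = 14.73 + 3 = 17.7.
Round up.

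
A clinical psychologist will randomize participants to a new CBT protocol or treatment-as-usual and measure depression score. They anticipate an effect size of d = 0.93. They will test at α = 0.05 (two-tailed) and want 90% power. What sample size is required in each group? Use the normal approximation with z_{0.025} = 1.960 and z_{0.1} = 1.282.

n = 25 per group

For two independent groups with equal n: n = 2·((z_{α/2} + z_β) / d)².
z_{α/2} + z_β = 1.960 + 1.282 = 3.242.
n = 2 × (3.242 / 0.93)² = 2 × 3.486² = 2 × 12.15 = 24.3.
Round up to the next whole participant.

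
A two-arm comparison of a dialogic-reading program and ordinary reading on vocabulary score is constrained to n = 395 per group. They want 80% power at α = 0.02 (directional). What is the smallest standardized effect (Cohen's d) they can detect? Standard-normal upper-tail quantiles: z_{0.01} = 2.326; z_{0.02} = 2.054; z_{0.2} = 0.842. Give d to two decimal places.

For two independent groups of n = 395 each: d_min = (z_{α} + z_β)·√(2/n).
z-sum = 2.054 + 0.842 = 2.896.
d_min = 2.896 × √(2/395) = 2.896 × 0.0712 = 0.206.

d_min ≈ 0.21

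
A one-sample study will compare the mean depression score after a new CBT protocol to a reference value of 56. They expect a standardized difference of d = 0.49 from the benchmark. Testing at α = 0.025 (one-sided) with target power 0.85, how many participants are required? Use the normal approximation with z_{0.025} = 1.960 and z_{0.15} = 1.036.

n = 38

For a one-sample test: n = ((z_{α} + z_β) / d)².
z_{α} + z_β = 1.960 + 1.036 = 2.996.
n = (2.996 / 0.49)² = 6.114² = 37.38.
Round up.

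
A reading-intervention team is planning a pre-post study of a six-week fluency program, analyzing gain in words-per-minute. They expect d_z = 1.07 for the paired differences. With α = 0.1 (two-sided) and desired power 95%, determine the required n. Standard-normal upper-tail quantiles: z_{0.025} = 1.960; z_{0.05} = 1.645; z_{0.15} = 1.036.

For a paired (one-sample on differences) test: n = ((z_{α/2} + z_β) / d)².
z_{α/2} + z_β = 1.645 + 1.645 = 3.290.
n = (3.290 / 1.07)² = 3.075² = 9.45.
Round up.

n = 10 pairs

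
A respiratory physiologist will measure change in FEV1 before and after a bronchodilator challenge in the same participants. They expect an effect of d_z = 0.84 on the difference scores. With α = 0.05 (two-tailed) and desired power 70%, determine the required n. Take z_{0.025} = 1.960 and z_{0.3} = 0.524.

n = 9 pairs

For a paired (one-sample on differences) test: n = ((z_{α/2} + z_β) / d)².
z_{α/2} + z_β = 1.960 + 0.524 = 2.484.
n = (2.484 / 0.84)² = 2.957² = 8.74.
Round up.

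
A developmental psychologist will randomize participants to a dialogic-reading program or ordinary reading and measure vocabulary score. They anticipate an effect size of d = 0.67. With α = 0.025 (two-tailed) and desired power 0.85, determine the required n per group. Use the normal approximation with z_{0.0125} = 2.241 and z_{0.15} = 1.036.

n = 48 per group

For two independent groups with equal n: n = 2·((z_{α/2} + z_β) / d)².
z_{α/2} + z_β = 2.241 + 1.036 = 3.277.
n = 2 × (3.277 / 0.67)² = 2 × 4.891² = 2 × 23.92 = 47.8.
Round up to the next whole participant.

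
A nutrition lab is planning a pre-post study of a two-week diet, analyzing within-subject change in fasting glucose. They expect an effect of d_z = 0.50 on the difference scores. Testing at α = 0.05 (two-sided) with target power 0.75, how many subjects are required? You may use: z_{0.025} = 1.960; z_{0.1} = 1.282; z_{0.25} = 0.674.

For a paired (one-sample on differences) test: n = ((z_{α/2} + z_β) / d)².
z_{α/2} + z_β = 1.960 + 0.674 = 2.634.
n = (2.634 / 0.50)² = 5.268² = 27.75.
Round up.

n = 28 pairs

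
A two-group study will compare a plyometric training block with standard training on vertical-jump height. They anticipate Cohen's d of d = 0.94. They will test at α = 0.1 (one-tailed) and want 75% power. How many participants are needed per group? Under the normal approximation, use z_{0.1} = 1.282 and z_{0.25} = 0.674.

n = 9 per group

For two independent groups with equal n: n = 2·((z_{α} + z_β) / d)².
z_{α} + z_β = 1.282 + 0.674 = 1.956.
n = 2 × (1.956 / 0.94)² = 2 × 2.081² = 2 × 4.33 = 8.7.
Round up to the next whole participant.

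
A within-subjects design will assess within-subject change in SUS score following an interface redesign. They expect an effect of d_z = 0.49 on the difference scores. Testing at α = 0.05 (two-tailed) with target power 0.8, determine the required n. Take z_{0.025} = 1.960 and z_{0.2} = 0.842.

For a paired (one-sample on differences) test: n = ((z_{α/2} + z_β) / d)².
z_{α/2} + z_β = 1.960 + 0.842 = 2.802.
n = (2.802 / 0.49)² = 5.718² = 32.70.
Round up.

n = 33 pairs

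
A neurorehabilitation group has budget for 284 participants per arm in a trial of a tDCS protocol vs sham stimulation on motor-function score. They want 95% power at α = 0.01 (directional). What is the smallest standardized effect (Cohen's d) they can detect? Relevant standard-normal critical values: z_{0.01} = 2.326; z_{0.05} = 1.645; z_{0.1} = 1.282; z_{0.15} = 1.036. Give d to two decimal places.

d_min ≈ 0.33

For two independent groups of n = 284 each: d_min = (z_{α} + z_β)·√(2/n).
z-sum = 2.326 + 1.645 = 3.971.
d_min = 3.971 × √(2/284) = 3.971 × 0.0839 = 0.333.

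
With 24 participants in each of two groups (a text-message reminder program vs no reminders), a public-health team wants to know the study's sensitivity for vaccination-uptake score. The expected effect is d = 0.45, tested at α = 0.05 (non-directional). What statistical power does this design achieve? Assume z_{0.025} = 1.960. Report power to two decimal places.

For two equal groups, power = Φ(d·√(n/2) − z_{α/2}).
d·√(n/2) = 0.45 × √(24/2) = 0.45 × 3.464 = 1.559.
z_β = 1.559 − 1.960 = -0.401.
Power = Φ(-0.401) = 0.344.

power ≈ 0.34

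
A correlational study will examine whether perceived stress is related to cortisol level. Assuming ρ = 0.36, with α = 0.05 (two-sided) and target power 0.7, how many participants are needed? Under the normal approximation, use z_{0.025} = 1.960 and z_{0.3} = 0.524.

Fisher's z: C = ½·ln((1+r)/(1−r)) = ½·ln(2.1250) = 0.3769.
n = ((z_{α/2} + z_β)/C)² + 3.
(1.960 + 0.524) / 0.3769 = 2.484 / 0.3769 = 6.591.
n = 6.591² + 3 = 43.44 + 3 = 46.4.
Round up.

n = 47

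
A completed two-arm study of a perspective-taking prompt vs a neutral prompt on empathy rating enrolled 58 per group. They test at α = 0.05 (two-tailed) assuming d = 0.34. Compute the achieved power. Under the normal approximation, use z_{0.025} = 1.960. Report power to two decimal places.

power ≈ 0.45

For two equal groups, power = Φ(d·√(n/2) − z_{α/2}).
d·√(n/2) = 0.34 × √(58/2) = 0.34 × 5.385 = 1.831.
z_β = 1.831 − 1.960 = -0.129.
Power = Φ(-0.129) = 0.449.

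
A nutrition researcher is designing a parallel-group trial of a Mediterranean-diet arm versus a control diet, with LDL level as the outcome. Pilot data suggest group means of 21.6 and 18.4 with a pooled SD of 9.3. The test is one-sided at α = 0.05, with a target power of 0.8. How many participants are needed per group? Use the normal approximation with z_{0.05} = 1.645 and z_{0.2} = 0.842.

n = 105 per group

Cohen's d = |M₁ − M₂| / SD_pooled = |21.6 − 18.4| / 9.3 = 3.2 / 9.3 = 0.344.
For two independent groups with equal n: n = 2·((z_{α} + z_β) / d)².
z_{α} + z_β = 1.645 + 0.842 = 2.487.
n = 2 × (2.487 / 0.344)² = 2 × 7.230² = 2 × 52.27 = 104.5.
Round up to the next whole participant.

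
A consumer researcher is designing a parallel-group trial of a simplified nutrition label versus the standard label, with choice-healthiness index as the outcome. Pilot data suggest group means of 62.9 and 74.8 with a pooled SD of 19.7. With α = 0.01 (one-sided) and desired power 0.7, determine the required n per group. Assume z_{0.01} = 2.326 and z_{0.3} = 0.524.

Cohen's d = |M₁ − M₂| / SD_pooled = |62.9 − 74.8| / 19.7 = 11.9 / 19.7 = 0.604.
For two independent groups with equal n: n = 2·((z_{α} + z_β) / d)².
z_{α} + z_β = 2.326 + 0.524 = 2.850.
n = 2 × (2.850 / 0.604)² = 2 × 4.719² = 2 × 22.26 = 44.5.
Round up to the next whole participant.

n = 45 per group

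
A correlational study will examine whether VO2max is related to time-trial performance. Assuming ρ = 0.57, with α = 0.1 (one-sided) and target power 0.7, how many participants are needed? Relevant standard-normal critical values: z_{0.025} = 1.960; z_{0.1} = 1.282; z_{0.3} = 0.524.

n = 11

Fisher's z: C = ½·ln((1+r)/(1−r)) = ½·ln(3.6512) = 0.6475.
n = ((z_{α} + z_β)/C)² + 3.
(1.282 + 0.524) / 0.6475 = 1.806 / 0.6475 = 2.789.
n = 2.789² + 3 = 7.78 + 3 = 10.8.
Round up.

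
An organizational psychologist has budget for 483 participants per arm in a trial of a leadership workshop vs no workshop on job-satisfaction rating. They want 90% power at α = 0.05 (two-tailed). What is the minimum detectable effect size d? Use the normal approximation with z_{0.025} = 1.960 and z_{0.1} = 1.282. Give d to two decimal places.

For two independent groups of n = 483 each: d_min = (z_{α/2} + z_β)·√(2/n).
z-sum = 1.960 + 1.282 = 3.242.
d_min = 3.242 × √(2/483) = 3.242 × 0.0643 = 0.209.

d_min ≈ 0.21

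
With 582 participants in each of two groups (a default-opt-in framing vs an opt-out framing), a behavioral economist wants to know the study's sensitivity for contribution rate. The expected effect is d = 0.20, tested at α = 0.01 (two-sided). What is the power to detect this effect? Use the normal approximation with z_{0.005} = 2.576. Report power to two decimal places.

For two equal groups, power = Φ(d·√(n/2) − z_{α/2}).
d·√(n/2) = 0.20 × √(582/2) = 0.20 × 17.059 = 3.412.
z_β = 3.412 − 2.576 = 0.836.
Power = Φ(0.836) = 0.798.

power ≈ 0.80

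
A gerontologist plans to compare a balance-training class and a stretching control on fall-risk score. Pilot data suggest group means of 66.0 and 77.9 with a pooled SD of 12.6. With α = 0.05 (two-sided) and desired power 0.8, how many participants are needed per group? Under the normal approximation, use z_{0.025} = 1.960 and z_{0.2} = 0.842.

Cohen's d = |M₁ − M₂| / SD_pooled = |66.0 − 77.9| / 12.6 = 11.9 / 12.6 = 0.944.
For two independent groups with equal n: n = 2·((z_{α/2} + z_β) / d)².
z_{α/2} + z_β = 1.960 + 0.842 = 2.802.
n = 2 × (2.802 / 0.944)² = 2 × 2.968² = 2 × 8.81 = 17.6.
Round up to the next whole participant.

n = 18 per group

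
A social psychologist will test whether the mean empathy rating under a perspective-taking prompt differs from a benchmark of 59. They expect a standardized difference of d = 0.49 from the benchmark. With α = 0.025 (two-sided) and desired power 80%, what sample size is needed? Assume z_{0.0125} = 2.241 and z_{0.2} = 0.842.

For a one-sample test: n = ((z_{α/2} + z_β) / d)².
z_{α/2} + z_β = 2.241 + 0.842 = 3.083.
n = (3.083 / 0.49)² = 6.292² = 39.59.
Round up.

n = 40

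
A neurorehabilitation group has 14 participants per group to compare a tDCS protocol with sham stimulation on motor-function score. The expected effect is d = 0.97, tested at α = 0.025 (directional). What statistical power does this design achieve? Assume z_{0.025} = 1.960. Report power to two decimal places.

For two equal groups, power = Φ(d·√(n/2) − z_{α}).
d·√(n/2) = 0.97 × √(14/2) = 0.97 × 2.646 = 2.566.
z_β = 2.566 − 1.960 = 0.606.
Power = Φ(0.606) = 0.728.

power ≈ 0.73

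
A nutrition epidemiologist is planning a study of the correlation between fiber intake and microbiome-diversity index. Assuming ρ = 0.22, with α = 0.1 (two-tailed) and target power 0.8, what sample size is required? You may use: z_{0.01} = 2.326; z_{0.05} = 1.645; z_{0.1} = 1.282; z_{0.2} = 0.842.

Fisher's z: C = ½·ln((1+r)/(1−r)) = ½·ln(1.5641) = 0.2237.
n = ((z_{α/2} + z_β)/C)² + 3.
(1.645 + 0.842) / 0.2237 = 2.487 / 0.2237 = 11.118.
n = 11.118² + 3 = 123.60 + 3 = 126.6.
Round up.

n = 127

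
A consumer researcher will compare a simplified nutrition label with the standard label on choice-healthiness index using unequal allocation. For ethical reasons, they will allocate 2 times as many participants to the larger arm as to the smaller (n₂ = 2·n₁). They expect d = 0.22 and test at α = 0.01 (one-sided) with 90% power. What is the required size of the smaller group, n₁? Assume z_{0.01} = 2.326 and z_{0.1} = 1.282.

n₁ = 404

With allocation ratio k = n₂/n₁ = 2, Var(x̄₁−x̄₂) = σ²(1/n₁ + 1/(k·n₁)) = σ²·(k+1)/(k·n₁).
So n₁ = (1 + 1/k)·((z_{α} + z_β)/d)² = 1.500 × (3.608/0.22)².
n₁ = 1.500 × 268.96 = 403.4.
Round up: n₁ = 404, giving n₂ = 2 × 404 = 808.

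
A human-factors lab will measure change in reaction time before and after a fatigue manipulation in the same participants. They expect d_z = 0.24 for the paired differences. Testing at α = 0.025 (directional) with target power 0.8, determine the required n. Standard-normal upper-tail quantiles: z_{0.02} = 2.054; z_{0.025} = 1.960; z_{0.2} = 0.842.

For a paired (one-sample on differences) test: n = ((z_{α} + z_β) / d)².
z_{α} + z_β = 1.960 + 0.842 = 2.802.
n = (2.802 / 0.24)² = 11.675² = 136.31.
Round up.

n = 137 pairs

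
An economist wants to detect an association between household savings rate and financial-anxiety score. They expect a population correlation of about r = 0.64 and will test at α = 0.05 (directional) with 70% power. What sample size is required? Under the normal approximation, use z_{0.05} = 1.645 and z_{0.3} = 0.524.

n = 12

Fisher's z: C = ½·ln((1+r)/(1−r)) = ½·ln(4.5556) = 0.7582.
n = ((z_{α} + z_β)/C)² + 3.
(1.645 + 0.524) / 0.7582 = 2.169 / 0.7582 = 2.861.
n = 2.861² + 3 = 8.18 + 3 = 11.2.
Round up.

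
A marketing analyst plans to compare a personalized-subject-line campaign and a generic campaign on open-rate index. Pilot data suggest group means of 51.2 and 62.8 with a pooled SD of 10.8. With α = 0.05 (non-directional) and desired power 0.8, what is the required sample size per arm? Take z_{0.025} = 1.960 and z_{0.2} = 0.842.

Cohen's d = |M₁ − M₂| / SD_pooled = |51.2 − 62.8| / 10.8 = 11.6 / 10.8 = 1.074.
For two independent groups with equal n: n = 2·((z_{α/2} + z_β) / d)².
z_{α/2} + z_β = 1.960 + 0.842 = 2.802.
n = 2 × (2.802 / 1.074)² = 2 × 2.609² = 2 × 6.81 = 13.6.
Round up to the next whole participant.

n = 14 per group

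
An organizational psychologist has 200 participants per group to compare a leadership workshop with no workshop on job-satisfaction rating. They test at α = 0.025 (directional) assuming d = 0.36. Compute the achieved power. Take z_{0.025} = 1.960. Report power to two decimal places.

power ≈ 0.95

For two equal groups, power = Φ(d·√(n/2) − z_{α}).
d·√(n/2) = 0.36 × √(200/2) = 0.36 × 10.000 = 3.600.
z_β = 3.600 − 1.960 = 1.640.
Power = Φ(1.640) = 0.949.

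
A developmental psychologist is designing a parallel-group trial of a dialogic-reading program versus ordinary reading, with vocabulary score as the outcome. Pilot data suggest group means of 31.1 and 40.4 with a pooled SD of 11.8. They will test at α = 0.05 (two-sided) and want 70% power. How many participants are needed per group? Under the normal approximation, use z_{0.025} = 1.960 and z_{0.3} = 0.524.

Cohen's d = |M₁ − M₂| / SD_pooled = |31.1 − 40.4| / 11.8 = 9.3 / 11.8 = 0.788.
For two independent groups with equal n: n = 2·((z_{α/2} + z_β) / d)².
z_{α/2} + z_β = 1.960 + 0.524 = 2.484.
n = 2 × (2.484 / 0.788)² = 2 × 3.152² = 2 × 9.94 = 19.9.
Round up to the next whole participant.

n = 20 per group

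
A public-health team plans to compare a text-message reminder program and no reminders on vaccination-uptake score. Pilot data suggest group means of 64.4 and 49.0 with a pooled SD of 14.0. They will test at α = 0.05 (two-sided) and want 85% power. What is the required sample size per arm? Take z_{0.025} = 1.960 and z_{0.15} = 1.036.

Cohen's d = |M₁ − M₂| / SD_pooled = |64.4 − 49.0| / 14.0 = 15.4 / 14.0 = 1.100.
For two independent groups with equal n: n = 2·((z_{α/2} + z_β) / d)².
z_{α/2} + z_β = 1.960 + 1.036 = 2.996.
n = 2 × (2.996 / 1.100)² = 2 × 2.724² = 2 × 7.42 = 14.8.
Round up to the next whole participant.

n = 15 per group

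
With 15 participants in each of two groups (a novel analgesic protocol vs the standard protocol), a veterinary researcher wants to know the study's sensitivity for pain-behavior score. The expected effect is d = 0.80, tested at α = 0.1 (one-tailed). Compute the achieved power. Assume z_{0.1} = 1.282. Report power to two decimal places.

For two equal groups, power = Φ(d·√(n/2) − z_{α}).
d·√(n/2) = 0.80 × √(15/2) = 0.80 × 2.739 = 2.191.
z_β = 2.191 − 1.282 = 0.909.
Power = Φ(0.909) = 0.818.

power ≈ 0.82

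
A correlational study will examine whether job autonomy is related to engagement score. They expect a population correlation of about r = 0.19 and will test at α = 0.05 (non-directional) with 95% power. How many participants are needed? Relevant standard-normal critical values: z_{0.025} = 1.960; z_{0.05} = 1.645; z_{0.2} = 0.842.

Fisher's z: C = ½·ln((1+r)/(1−r)) = ½·ln(1.4691) = 0.1923.
n = ((z_{α/2} + z_β)/C)² + 3.
(1.960 + 1.645) / 0.1923 = 3.605 / 0.1923 = 18.747.
n = 18.747² + 3 = 351.44 + 3 = 354.4.
Round up.

n = 355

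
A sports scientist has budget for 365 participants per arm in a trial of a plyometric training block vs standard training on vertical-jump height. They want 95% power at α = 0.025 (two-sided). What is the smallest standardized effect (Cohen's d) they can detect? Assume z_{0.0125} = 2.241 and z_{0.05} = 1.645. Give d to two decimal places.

d_min ≈ 0.29

For two independent groups of n = 365 each: d_min = (z_{α/2} + z_β)·√(2/n).
z-sum = 2.241 + 1.645 = 3.886.
d_min = 3.886 × √(2/365) = 3.886 × 0.0740 = 0.288.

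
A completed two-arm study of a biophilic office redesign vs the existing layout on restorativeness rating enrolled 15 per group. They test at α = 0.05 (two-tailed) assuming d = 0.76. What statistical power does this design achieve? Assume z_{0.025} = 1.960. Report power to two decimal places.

power ≈ 0.55

For two equal groups, power = Φ(d·√(n/2) − z_{α/2}).
d·√(n/2) = 0.76 × √(15/2) = 0.76 × 2.739 = 2.081.
z_β = 2.081 − 1.960 = 0.121.
Power = Φ(0.121) = 0.548.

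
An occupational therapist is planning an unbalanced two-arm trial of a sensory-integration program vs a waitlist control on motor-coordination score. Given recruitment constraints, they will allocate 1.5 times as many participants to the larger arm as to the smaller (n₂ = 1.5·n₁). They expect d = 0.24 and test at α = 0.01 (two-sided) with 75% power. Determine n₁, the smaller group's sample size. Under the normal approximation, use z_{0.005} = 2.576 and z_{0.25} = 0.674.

With allocation ratio k = n₂/n₁ = 1.5, Var(x̄₁−x̄₂) = σ²(1/n₁ + 1/(k·n₁)) = σ²·(k+1)/(k·n₁).
So n₁ = (1 + 1/k)·((z_{α/2} + z_β)/d)² = 1.667 × (3.250/0.24)².
n₁ = 1.667 × 183.38 = 305.6.
Round up: n₁ = 306, giving n₂ = 1.5 × 306 = 459.

n₁ = 306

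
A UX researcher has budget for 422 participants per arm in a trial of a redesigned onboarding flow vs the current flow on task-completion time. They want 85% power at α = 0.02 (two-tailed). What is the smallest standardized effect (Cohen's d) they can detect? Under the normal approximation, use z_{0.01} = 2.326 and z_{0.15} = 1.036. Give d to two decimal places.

For two independent groups of n = 422 each: d_min = (z_{α/2} + z_β)·√(2/n).
z-sum = 2.326 + 1.036 = 3.362.
d_min = 3.362 × √(2/422) = 3.362 × 0.0688 = 0.231.

d_min ≈ 0.23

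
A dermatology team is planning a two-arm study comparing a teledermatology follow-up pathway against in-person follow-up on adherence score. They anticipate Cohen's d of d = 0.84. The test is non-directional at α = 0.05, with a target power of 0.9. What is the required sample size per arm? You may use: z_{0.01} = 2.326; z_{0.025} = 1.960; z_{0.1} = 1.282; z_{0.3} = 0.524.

n = 30 per group

For two independent groups with equal n: n = 2·((z_{α/2} + z_β) / d)².
z_{α/2} + z_β = 1.960 + 1.282 = 3.242.
n = 2 × (3.242 / 0.84)² = 2 × 3.860² = 2 × 14.90 = 29.8.
Round up to the next whole participant.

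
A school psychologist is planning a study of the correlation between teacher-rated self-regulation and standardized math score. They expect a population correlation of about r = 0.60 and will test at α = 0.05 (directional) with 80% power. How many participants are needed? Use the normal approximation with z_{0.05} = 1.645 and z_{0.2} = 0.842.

Fisher's z: C = ½·ln((1+r)/(1−r)) = ½·ln(4.0000) = 0.6931.
n = ((z_{α} + z_β)/C)² + 3.
(1.645 + 0.842) / 0.6931 = 2.487 / 0.6931 = 3.588.
n = 3.588² + 3 = 12.88 + 3 = 15.9.
Round up.

n = 16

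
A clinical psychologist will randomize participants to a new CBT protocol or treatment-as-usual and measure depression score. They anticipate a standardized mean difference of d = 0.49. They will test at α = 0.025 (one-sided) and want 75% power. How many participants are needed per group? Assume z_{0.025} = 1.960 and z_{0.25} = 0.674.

n = 58 per group

For two independent groups with equal n: n = 2·((z_{α} + z_β) / d)².
z_{α} + z_β = 1.960 + 0.674 = 2.634.
n = 2 × (2.634 / 0.49)² = 2 × 5.376² = 2 × 28.90 = 57.8.
Round up to the next whole participant.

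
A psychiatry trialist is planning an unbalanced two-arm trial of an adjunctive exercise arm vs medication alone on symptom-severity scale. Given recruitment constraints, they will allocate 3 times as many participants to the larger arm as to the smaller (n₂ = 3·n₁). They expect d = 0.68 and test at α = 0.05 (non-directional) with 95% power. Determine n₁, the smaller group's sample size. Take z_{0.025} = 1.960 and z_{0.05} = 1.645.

n₁ = 38

With allocation ratio k = n₂/n₁ = 3, Var(x̄₁−x̄₂) = σ²(1/n₁ + 1/(k·n₁)) = σ²·(k+1)/(k·n₁).
So n₁ = (1 + 1/k)·((z_{α/2} + z_β)/d)² = 1.333 × (3.605/0.68)².
n₁ = 1.333 × 28.11 = 37.5.
Round up: n₁ = 38, giving n₂ = 3 × 38 = 114.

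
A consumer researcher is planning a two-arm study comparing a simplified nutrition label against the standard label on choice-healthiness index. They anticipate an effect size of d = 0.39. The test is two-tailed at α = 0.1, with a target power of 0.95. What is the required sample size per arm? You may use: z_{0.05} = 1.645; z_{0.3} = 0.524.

For two independent groups with equal n: n = 2·((z_{α/2} + z_β) / d)².
z_{α/2} + z_β = 1.645 + 1.645 = 3.290.
n = 2 × (3.290 / 0.39)² = 2 × 8.436² = 2 × 71.16 = 142.3.
Round up to the next whole participant.

n = 143 per group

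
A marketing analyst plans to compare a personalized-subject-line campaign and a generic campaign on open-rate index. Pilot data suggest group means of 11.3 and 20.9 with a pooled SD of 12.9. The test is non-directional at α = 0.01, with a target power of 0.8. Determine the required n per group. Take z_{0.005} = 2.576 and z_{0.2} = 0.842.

n = 43 per group

Cohen's d = |M₁ − M₂| / SD_pooled = |11.3 − 20.9| / 12.9 = 9.6 / 12.9 = 0.744.
For two independent groups with equal n: n = 2·((z_{α/2} + z_β) / d)².
z_{α/2} + z_β = 2.576 + 0.842 = 3.418.
n = 2 × (3.418 / 0.744)² = 2 × 4.594² = 2 × 21.11 = 42.2.
Round up to the next whole participant.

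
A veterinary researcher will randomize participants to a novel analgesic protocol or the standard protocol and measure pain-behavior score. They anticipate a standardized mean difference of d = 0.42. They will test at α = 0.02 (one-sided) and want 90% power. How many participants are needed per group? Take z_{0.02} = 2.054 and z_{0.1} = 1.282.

For two independent groups with equal n: n = 2·((z_{α} + z_β) / d)².
z_{α} + z_β = 2.054 + 1.282 = 3.336.
n = 2 × (3.336 / 0.42)² = 2 × 7.943² = 2 × 63.09 = 126.2.
Round up to the next whole participant.

n = 127 per group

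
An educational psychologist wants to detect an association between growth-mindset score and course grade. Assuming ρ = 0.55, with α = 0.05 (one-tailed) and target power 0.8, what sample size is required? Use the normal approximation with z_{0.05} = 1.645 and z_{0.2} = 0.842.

Fisher's z: C = ½·ln((1+r)/(1−r)) = ½·ln(3.4444) = 0.6184.
n = ((z_{α} + z_β)/C)² + 3.
(1.645 + 0.842) / 0.6184 = 2.487 / 0.6184 = 4.022.
n = 4.022² + 3 = 16.17 + 3 = 19.2.
Round up.

n = 20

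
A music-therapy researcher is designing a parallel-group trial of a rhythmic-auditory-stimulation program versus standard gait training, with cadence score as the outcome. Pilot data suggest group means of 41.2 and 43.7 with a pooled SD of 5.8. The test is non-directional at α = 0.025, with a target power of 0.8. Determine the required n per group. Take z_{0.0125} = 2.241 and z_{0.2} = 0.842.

Cohen's d = |M₁ − M₂| / SD_pooled = |41.2 − 43.7| / 5.8 = 2.5 / 5.8 = 0.431.
For two independent groups with equal n: n = 2·((z_{α/2} + z_β) / d)².
z_{α/2} + z_β = 2.241 + 0.842 = 3.083.
n = 2 × (3.083 / 0.431)² = 2 × 7.153² = 2 × 51.17 = 102.3.
Round up to the next whole participant.

n = 103 per group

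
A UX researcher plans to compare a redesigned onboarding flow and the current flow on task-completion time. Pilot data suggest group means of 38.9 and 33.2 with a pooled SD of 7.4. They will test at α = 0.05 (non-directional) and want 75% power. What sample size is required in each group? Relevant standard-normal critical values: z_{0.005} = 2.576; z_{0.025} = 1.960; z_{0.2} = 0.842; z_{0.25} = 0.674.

n = 24 per group

Cohen's d = |M₁ − M₂| / SD_pooled = |38.9 − 33.2| / 7.4 = 5.7 / 7.4 = 0.770.
For two independent groups with equal n: n = 2·((z_{α/2} + z_β) / d)².
z_{α/2} + z_β = 1.960 + 0.674 = 2.634.
n = 2 × (2.634 / 0.770)² = 2 × 3.421² = 2 × 11.70 = 23.4.
Round up to the next whole participant.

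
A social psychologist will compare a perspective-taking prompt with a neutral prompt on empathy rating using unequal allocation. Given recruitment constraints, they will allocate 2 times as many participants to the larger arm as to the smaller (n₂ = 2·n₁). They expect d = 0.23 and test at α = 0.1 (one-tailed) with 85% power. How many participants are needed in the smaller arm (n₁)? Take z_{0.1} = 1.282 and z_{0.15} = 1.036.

n₁ = 153

With allocation ratio k = n₂/n₁ = 2, Var(x̄₁−x̄₂) = σ²(1/n₁ + 1/(k·n₁)) = σ²·(k+1)/(k·n₁).
So n₁ = (1 + 1/k)·((z_{α} + z_β)/d)² = 1.500 × (2.318/0.23)².
n₁ = 1.500 × 101.57 = 152.4.
Round up: n₁ = 153, giving n₂ = 2 × 153 = 306.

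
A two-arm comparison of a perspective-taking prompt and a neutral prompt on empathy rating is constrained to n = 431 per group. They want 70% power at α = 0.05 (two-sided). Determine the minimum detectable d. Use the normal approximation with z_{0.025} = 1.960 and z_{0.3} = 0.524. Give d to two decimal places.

For two independent groups of n = 431 each: d_min = (z_{α/2} + z_β)·√(2/n).
z-sum = 1.960 + 0.524 = 2.484.
d_min = 2.484 × √(2/431) = 2.484 × 0.0681 = 0.169.

d_min ≈ 0.17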